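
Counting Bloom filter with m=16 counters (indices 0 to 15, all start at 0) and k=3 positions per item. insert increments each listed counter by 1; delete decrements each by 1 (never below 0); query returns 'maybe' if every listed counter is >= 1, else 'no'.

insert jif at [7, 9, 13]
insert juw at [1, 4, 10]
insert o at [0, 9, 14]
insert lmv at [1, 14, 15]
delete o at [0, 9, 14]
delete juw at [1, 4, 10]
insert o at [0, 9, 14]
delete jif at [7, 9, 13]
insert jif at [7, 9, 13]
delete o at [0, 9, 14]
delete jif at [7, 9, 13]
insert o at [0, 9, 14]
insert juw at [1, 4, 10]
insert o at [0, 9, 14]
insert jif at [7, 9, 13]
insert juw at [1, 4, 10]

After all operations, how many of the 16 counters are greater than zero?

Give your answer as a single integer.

Step 1: insert jif at [7, 9, 13] -> counters=[0,0,0,0,0,0,0,1,0,1,0,0,0,1,0,0]
Step 2: insert juw at [1, 4, 10] -> counters=[0,1,0,0,1,0,0,1,0,1,1,0,0,1,0,0]
Step 3: insert o at [0, 9, 14] -> counters=[1,1,0,0,1,0,0,1,0,2,1,0,0,1,1,0]
Step 4: insert lmv at [1, 14, 15] -> counters=[1,2,0,0,1,0,0,1,0,2,1,0,0,1,2,1]
Step 5: delete o at [0, 9, 14] -> counters=[0,2,0,0,1,0,0,1,0,1,1,0,0,1,1,1]
Step 6: delete juw at [1, 4, 10] -> counters=[0,1,0,0,0,0,0,1,0,1,0,0,0,1,1,1]
Step 7: insert o at [0, 9, 14] -> counters=[1,1,0,0,0,0,0,1,0,2,0,0,0,1,2,1]
Step 8: delete jif at [7, 9, 13] -> counters=[1,1,0,0,0,0,0,0,0,1,0,0,0,0,2,1]
Step 9: insert jif at [7, 9, 13] -> counters=[1,1,0,0,0,0,0,1,0,2,0,0,0,1,2,1]
Step 10: delete o at [0, 9, 14] -> counters=[0,1,0,0,0,0,0,1,0,1,0,0,0,1,1,1]
Step 11: delete jif at [7, 9, 13] -> counters=[0,1,0,0,0,0,0,0,0,0,0,0,0,0,1,1]
Step 12: insert o at [0, 9, 14] -> counters=[1,1,0,0,0,0,0,0,0,1,0,0,0,0,2,1]
Step 13: insert juw at [1, 4, 10] -> counters=[1,2,0,0,1,0,0,0,0,1,1,0,0,0,2,1]
Step 14: insert o at [0, 9, 14] -> counters=[2,2,0,0,1,0,0,0,0,2,1,0,0,0,3,1]
Step 15: insert jif at [7, 9, 13] -> counters=[2,2,0,0,1,0,0,1,0,3,1,0,0,1,3,1]
Step 16: insert juw at [1, 4, 10] -> counters=[2,3,0,0,2,0,0,1,0,3,2,0,0,1,3,1]
Final counters=[2,3,0,0,2,0,0,1,0,3,2,0,0,1,3,1] -> 9 nonzero

Answer: 9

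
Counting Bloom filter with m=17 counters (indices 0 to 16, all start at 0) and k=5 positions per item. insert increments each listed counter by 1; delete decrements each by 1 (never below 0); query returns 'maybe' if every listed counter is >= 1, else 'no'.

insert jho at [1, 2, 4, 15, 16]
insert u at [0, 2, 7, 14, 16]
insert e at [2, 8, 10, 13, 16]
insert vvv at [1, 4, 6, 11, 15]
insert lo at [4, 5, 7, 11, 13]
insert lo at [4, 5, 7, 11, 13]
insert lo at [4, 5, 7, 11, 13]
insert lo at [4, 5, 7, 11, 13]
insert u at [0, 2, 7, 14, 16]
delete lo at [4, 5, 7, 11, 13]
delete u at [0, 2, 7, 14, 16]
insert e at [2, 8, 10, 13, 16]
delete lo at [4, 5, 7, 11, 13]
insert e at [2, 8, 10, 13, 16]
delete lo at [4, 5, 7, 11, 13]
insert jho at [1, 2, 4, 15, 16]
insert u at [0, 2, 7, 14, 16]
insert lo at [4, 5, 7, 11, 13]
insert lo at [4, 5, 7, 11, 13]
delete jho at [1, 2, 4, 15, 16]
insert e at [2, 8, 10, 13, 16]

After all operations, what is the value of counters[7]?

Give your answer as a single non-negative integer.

Step 1: insert jho at [1, 2, 4, 15, 16] -> counters=[0,1,1,0,1,0,0,0,0,0,0,0,0,0,0,1,1]
Step 2: insert u at [0, 2, 7, 14, 16] -> counters=[1,1,2,0,1,0,0,1,0,0,0,0,0,0,1,1,2]
Step 3: insert e at [2, 8, 10, 13, 16] -> counters=[1,1,3,0,1,0,0,1,1,0,1,0,0,1,1,1,3]
Step 4: insert vvv at [1, 4, 6, 11, 15] -> counters=[1,2,3,0,2,0,1,1,1,0,1,1,0,1,1,2,3]
Step 5: insert lo at [4, 5, 7, 11, 13] -> counters=[1,2,3,0,3,1,1,2,1,0,1,2,0,2,1,2,3]
Step 6: insert lo at [4, 5, 7, 11, 13] -> counters=[1,2,3,0,4,2,1,3,1,0,1,3,0,3,1,2,3]
Step 7: insert lo at [4, 5, 7, 11, 13] -> counters=[1,2,3,0,5,3,1,4,1,0,1,4,0,4,1,2,3]
Step 8: insert lo at [4, 5, 7, 11, 13] -> counters=[1,2,3,0,6,4,1,5,1,0,1,5,0,5,1,2,3]
Step 9: insert u at [0, 2, 7, 14, 16] -> counters=[2,2,4,0,6,4,1,6,1,0,1,5,0,5,2,2,4]
Step 10: delete lo at [4, 5, 7, 11, 13] -> counters=[2,2,4,0,5,3,1,5,1,0,1,4,0,4,2,2,4]
Step 11: delete u at [0, 2, 7, 14, 16] -> counters=[1,2,3,0,5,3,1,4,1,0,1,4,0,4,1,2,3]
Step 12: insert e at [2, 8, 10, 13, 16] -> counters=[1,2,4,0,5,3,1,4,2,0,2,4,0,5,1,2,4]
Step 13: delete lo at [4, 5, 7, 11, 13] -> counters=[1,2,4,0,4,2,1,3,2,0,2,3,0,4,1,2,4]
Step 14: insert e at [2, 8, 10, 13, 16] -> counters=[1,2,5,0,4,2,1,3,3,0,3,3,0,5,1,2,5]
Step 15: delete lo at [4, 5, 7, 11, 13] -> counters=[1,2,5,0,3,1,1,2,3,0,3,2,0,4,1,2,5]
Step 16: insert jho at [1, 2, 4, 15, 16] -> counters=[1,3,6,0,4,1,1,2,3,0,3,2,0,4,1,3,6]
Step 17: insert u at [0, 2, 7, 14, 16] -> counters=[2,3,7,0,4,1,1,3,3,0,3,2,0,4,2,3,7]
Step 18: insert lo at [4, 5, 7, 11, 13] -> counters=[2,3,7,0,5,2,1,4,3,0,3,3,0,5,2,3,7]
Step 19: insert lo at [4, 5, 7, 11, 13] -> counters=[2,3,7,0,6,3,1,5,3,0,3,4,0,6,2,3,7]
Step 20: delete jho at [1, 2, 4, 15, 16] -> counters=[2,2,6,0,5,3,1,5,3,0,3,4,0,6,2,2,6]
Step 21: insert e at [2, 8, 10, 13, 16] -> counters=[2,2,7,0,5,3,1,5,4,0,4,4,0,7,2,2,7]
Final counters=[2,2,7,0,5,3,1,5,4,0,4,4,0,7,2,2,7] -> counters[7]=5

Answer: 5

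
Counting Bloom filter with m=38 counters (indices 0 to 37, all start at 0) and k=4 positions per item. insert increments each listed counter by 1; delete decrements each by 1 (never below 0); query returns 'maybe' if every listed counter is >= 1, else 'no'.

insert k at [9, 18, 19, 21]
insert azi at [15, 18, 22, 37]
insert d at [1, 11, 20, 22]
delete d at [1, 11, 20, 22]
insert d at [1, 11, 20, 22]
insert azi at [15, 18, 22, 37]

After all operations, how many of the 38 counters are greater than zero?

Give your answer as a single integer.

Step 1: insert k at [9, 18, 19, 21] -> counters=[0,0,0,0,0,0,0,0,0,1,0,0,0,0,0,0,0,0,1,1,0,1,0,0,0,0,0,0,0,0,0,0,0,0,0,0,0,0]
Step 2: insert azi at [15, 18, 22, 37] -> counters=[0,0,0,0,0,0,0,0,0,1,0,0,0,0,0,1,0,0,2,1,0,1,1,0,0,0,0,0,0,0,0,0,0,0,0,0,0,1]
Step 3: insert d at [1, 11, 20, 22] -> counters=[0,1,0,0,0,0,0,0,0,1,0,1,0,0,0,1,0,0,2,1,1,1,2,0,0,0,0,0,0,0,0,0,0,0,0,0,0,1]
Step 4: delete d at [1, 11, 20, 22] -> counters=[0,0,0,0,0,0,0,0,0,1,0,0,0,0,0,1,0,0,2,1,0,1,1,0,0,0,0,0,0,0,0,0,0,0,0,0,0,1]
Step 5: insert d at [1, 11, 20, 22] -> counters=[0,1,0,0,0,0,0,0,0,1,0,1,0,0,0,1,0,0,2,1,1,1,2,0,0,0,0,0,0,0,0,0,0,0,0,0,0,1]
Step 6: insert azi at [15, 18, 22, 37] -> counters=[0,1,0,0,0,0,0,0,0,1,0,1,0,0,0,2,0,0,3,1,1,1,3,0,0,0,0,0,0,0,0,0,0,0,0,0,0,2]
Final counters=[0,1,0,0,0,0,0,0,0,1,0,1,0,0,0,2,0,0,3,1,1,1,3,0,0,0,0,0,0,0,0,0,0,0,0,0,0,2] -> 10 nonzero

Answer: 10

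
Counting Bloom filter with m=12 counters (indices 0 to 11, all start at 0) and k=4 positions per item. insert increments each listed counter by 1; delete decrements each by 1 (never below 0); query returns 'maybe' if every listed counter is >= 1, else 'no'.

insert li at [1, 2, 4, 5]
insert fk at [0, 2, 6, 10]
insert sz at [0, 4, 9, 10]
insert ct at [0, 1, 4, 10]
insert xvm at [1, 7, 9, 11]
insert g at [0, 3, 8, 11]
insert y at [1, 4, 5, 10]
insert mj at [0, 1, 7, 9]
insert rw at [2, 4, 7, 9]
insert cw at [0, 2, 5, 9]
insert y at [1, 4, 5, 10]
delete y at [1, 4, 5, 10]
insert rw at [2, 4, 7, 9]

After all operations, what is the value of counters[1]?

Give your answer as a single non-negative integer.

Answer: 5

Derivation:
Step 1: insert li at [1, 2, 4, 5] -> counters=[0,1,1,0,1,1,0,0,0,0,0,0]
Step 2: insert fk at [0, 2, 6, 10] -> counters=[1,1,2,0,1,1,1,0,0,0,1,0]
Step 3: insert sz at [0, 4, 9, 10] -> counters=[2,1,2,0,2,1,1,0,0,1,2,0]
Step 4: insert ct at [0, 1, 4, 10] -> counters=[3,2,2,0,3,1,1,0,0,1,3,0]
Step 5: insert xvm at [1, 7, 9, 11] -> counters=[3,3,2,0,3,1,1,1,0,2,3,1]
Step 6: insert g at [0, 3, 8, 11] -> counters=[4,3,2,1,3,1,1,1,1,2,3,2]
Step 7: insert y at [1, 4, 5, 10] -> counters=[4,4,2,1,4,2,1,1,1,2,4,2]
Step 8: insert mj at [0, 1, 7, 9] -> counters=[5,5,2,1,4,2,1,2,1,3,4,2]
Step 9: insert rw at [2, 4, 7, 9] -> counters=[5,5,3,1,5,2,1,3,1,4,4,2]
Step 10: insert cw at [0, 2, 5, 9] -> counters=[6,5,4,1,5,3,1,3,1,5,4,2]
Step 11: insert y at [1, 4, 5, 10] -> counters=[6,6,4,1,6,4,1,3,1,5,5,2]
Step 12: delete y at [1, 4, 5, 10] -> counters=[6,5,4,1,5,3,1,3,1,5,4,2]
Step 13: insert rw at [2, 4, 7, 9] -> counters=[6,5,5,1,6,3,1,4,1,6,4,2]
Final counters=[6,5,5,1,6,3,1,4,1,6,4,2] -> counters[1]=5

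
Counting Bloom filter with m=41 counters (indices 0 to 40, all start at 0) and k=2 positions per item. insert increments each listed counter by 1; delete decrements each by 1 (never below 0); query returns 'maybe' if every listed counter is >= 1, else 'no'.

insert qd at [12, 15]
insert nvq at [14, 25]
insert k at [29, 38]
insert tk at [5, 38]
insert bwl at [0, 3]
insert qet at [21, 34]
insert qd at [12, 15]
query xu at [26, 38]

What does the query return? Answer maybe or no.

Answer: no

Derivation:
Step 1: insert qd at [12, 15] -> counters=[0,0,0,0,0,0,0,0,0,0,0,0,1,0,0,1,0,0,0,0,0,0,0,0,0,0,0,0,0,0,0,0,0,0,0,0,0,0,0,0,0]
Step 2: insert nvq at [14, 25] -> counters=[0,0,0,0,0,0,0,0,0,0,0,0,1,0,1,1,0,0,0,0,0,0,0,0,0,1,0,0,0,0,0,0,0,0,0,0,0,0,0,0,0]
Step 3: insert k at [29, 38] -> counters=[0,0,0,0,0,0,0,0,0,0,0,0,1,0,1,1,0,0,0,0,0,0,0,0,0,1,0,0,0,1,0,0,0,0,0,0,0,0,1,0,0]
Step 4: insert tk at [5, 38] -> counters=[0,0,0,0,0,1,0,0,0,0,0,0,1,0,1,1,0,0,0,0,0,0,0,0,0,1,0,0,0,1,0,0,0,0,0,0,0,0,2,0,0]
Step 5: insert bwl at [0, 3] -> counters=[1,0,0,1,0,1,0,0,0,0,0,0,1,0,1,1,0,0,0,0,0,0,0,0,0,1,0,0,0,1,0,0,0,0,0,0,0,0,2,0,0]
Step 6: insert qet at [21, 34] -> counters=[1,0,0,1,0,1,0,0,0,0,0,0,1,0,1,1,0,0,0,0,0,1,0,0,0,1,0,0,0,1,0,0,0,0,1,0,0,0,2,0,0]
Step 7: insert qd at [12, 15] -> counters=[1,0,0,1,0,1,0,0,0,0,0,0,2,0,1,2,0,0,0,0,0,1,0,0,0,1,0,0,0,1,0,0,0,0,1,0,0,0,2,0,0]
Query xu: check counters[26]=0 counters[38]=2 -> no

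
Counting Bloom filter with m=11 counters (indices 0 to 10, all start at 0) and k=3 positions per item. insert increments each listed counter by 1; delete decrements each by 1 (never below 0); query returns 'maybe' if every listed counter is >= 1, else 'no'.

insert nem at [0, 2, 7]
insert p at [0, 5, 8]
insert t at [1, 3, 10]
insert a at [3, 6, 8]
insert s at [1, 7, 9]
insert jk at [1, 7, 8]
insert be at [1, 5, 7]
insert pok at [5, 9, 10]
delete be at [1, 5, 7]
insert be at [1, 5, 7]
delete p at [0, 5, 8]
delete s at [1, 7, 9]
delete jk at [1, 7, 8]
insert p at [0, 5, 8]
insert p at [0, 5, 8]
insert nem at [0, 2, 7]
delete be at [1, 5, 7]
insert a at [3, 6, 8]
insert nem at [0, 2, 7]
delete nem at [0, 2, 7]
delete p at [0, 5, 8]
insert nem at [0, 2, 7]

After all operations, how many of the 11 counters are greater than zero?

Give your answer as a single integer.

Step 1: insert nem at [0, 2, 7] -> counters=[1,0,1,0,0,0,0,1,0,0,0]
Step 2: insert p at [0, 5, 8] -> counters=[2,0,1,0,0,1,0,1,1,0,0]
Step 3: insert t at [1, 3, 10] -> counters=[2,1,1,1,0,1,0,1,1,0,1]
Step 4: insert a at [3, 6, 8] -> counters=[2,1,1,2,0,1,1,1,2,0,1]
Step 5: insert s at [1, 7, 9] -> counters=[2,2,1,2,0,1,1,2,2,1,1]
Step 6: insert jk at [1, 7, 8] -> counters=[2,3,1,2,0,1,1,3,3,1,1]
Step 7: insert be at [1, 5, 7] -> counters=[2,4,1,2,0,2,1,4,3,1,1]
Step 8: insert pok at [5, 9, 10] -> counters=[2,4,1,2,0,3,1,4,3,2,2]
Step 9: delete be at [1, 5, 7] -> counters=[2,3,1,2,0,2,1,3,3,2,2]
Step 10: insert be at [1, 5, 7] -> counters=[2,4,1,2,0,3,1,4,3,2,2]
Step 11: delete p at [0, 5, 8] -> counters=[1,4,1,2,0,2,1,4,2,2,2]
Step 12: delete s at [1, 7, 9] -> counters=[1,3,1,2,0,2,1,3,2,1,2]
Step 13: delete jk at [1, 7, 8] -> counters=[1,2,1,2,0,2,1,2,1,1,2]
Step 14: insert p at [0, 5, 8] -> counters=[2,2,1,2,0,3,1,2,2,1,2]
Step 15: insert p at [0, 5, 8] -> counters=[3,2,1,2,0,4,1,2,3,1,2]
Step 16: insert nem at [0, 2, 7] -> counters=[4,2,2,2,0,4,1,3,3,1,2]
Step 17: delete be at [1, 5, 7] -> counters=[4,1,2,2,0,3,1,2,3,1,2]
Step 18: insert a at [3, 6, 8] -> counters=[4,1,2,3,0,3,2,2,4,1,2]
Step 19: insert nem at [0, 2, 7] -> counters=[5,1,3,3,0,3,2,3,4,1,2]
Step 20: delete nem at [0, 2, 7] -> counters=[4,1,2,3,0,3,2,2,4,1,2]
Step 21: delete p at [0, 5, 8] -> counters=[3,1,2,3,0,2,2,2,3,1,2]
Step 22: insert nem at [0, 2, 7] -> counters=[4,1,3,3,0,2,2,3,3,1,2]
Final counters=[4,1,3,3,0,2,2,3,3,1,2] -> 10 nonzero

Answer: 10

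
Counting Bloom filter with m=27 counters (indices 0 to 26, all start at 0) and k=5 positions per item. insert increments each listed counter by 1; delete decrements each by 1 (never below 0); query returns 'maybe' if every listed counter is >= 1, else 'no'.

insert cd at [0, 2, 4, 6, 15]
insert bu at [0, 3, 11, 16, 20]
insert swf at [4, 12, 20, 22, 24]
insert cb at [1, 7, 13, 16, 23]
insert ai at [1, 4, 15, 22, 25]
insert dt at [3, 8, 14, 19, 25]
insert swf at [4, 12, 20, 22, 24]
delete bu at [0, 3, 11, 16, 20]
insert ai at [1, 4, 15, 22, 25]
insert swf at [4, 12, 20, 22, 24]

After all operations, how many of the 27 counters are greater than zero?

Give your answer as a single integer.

Answer: 19

Derivation:
Step 1: insert cd at [0, 2, 4, 6, 15] -> counters=[1,0,1,0,1,0,1,0,0,0,0,0,0,0,0,1,0,0,0,0,0,0,0,0,0,0,0]
Step 2: insert bu at [0, 3, 11, 16, 20] -> counters=[2,0,1,1,1,0,1,0,0,0,0,1,0,0,0,1,1,0,0,0,1,0,0,0,0,0,0]
Step 3: insert swf at [4, 12, 20, 22, 24] -> counters=[2,0,1,1,2,0,1,0,0,0,0,1,1,0,0,1,1,0,0,0,2,0,1,0,1,0,0]
Step 4: insert cb at [1, 7, 13, 16, 23] -> counters=[2,1,1,1,2,0,1,1,0,0,0,1,1,1,0,1,2,0,0,0,2,0,1,1,1,0,0]
Step 5: insert ai at [1, 4, 15, 22, 25] -> counters=[2,2,1,1,3,0,1,1,0,0,0,1,1,1,0,2,2,0,0,0,2,0,2,1,1,1,0]
Step 6: insert dt at [3, 8, 14, 19, 25] -> counters=[2,2,1,2,3,0,1,1,1,0,0,1,1,1,1,2,2,0,0,1,2,0,2,1,1,2,0]
Step 7: insert swf at [4, 12, 20, 22, 24] -> counters=[2,2,1,2,4,0,1,1,1,0,0,1,2,1,1,2,2,0,0,1,3,0,3,1,2,2,0]
Step 8: delete bu at [0, 3, 11, 16, 20] -> counters=[1,2,1,1,4,0,1,1,1,0,0,0,2,1,1,2,1,0,0,1,2,0,3,1,2,2,0]
Step 9: insert ai at [1, 4, 15, 22, 25] -> counters=[1,3,1,1,5,0,1,1,1,0,0,0,2,1,1,3,1,0,0,1,2,0,4,1,2,3,0]
Step 10: insert swf at [4, 12, 20, 22, 24] -> counters=[1,3,1,1,6,0,1,1,1,0,0,0,3,1,1,3,1,0,0,1,3,0,5,1,3,3,0]
Final counters=[1,3,1,1,6,0,1,1,1,0,0,0,3,1,1,3,1,0,0,1,3,0,5,1,3,3,0] -> 19 nonzero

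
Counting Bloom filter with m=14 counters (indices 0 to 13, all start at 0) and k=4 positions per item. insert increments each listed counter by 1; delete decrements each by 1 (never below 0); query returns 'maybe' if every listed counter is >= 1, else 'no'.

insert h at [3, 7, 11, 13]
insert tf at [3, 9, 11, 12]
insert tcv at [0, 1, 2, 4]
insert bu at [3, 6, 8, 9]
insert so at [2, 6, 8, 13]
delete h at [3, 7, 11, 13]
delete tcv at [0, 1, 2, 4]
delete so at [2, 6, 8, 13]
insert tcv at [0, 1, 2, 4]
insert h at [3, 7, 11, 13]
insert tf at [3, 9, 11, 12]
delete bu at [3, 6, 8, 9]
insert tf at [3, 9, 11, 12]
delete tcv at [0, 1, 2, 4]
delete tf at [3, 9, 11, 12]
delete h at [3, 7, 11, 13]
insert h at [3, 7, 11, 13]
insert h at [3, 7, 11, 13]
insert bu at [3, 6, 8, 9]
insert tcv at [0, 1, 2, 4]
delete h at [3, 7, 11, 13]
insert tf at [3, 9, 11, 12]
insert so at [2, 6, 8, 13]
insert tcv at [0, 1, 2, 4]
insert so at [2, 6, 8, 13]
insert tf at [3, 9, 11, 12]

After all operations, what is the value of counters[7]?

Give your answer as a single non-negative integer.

Answer: 1

Derivation:
Step 1: insert h at [3, 7, 11, 13] -> counters=[0,0,0,1,0,0,0,1,0,0,0,1,0,1]
Step 2: insert tf at [3, 9, 11, 12] -> counters=[0,0,0,2,0,0,0,1,0,1,0,2,1,1]
Step 3: insert tcv at [0, 1, 2, 4] -> counters=[1,1,1,2,1,0,0,1,0,1,0,2,1,1]
Step 4: insert bu at [3, 6, 8, 9] -> counters=[1,1,1,3,1,0,1,1,1,2,0,2,1,1]
Step 5: insert so at [2, 6, 8, 13] -> counters=[1,1,2,3,1,0,2,1,2,2,0,2,1,2]
Step 6: delete h at [3, 7, 11, 13] -> counters=[1,1,2,2,1,0,2,0,2,2,0,1,1,1]
Step 7: delete tcv at [0, 1, 2, 4] -> counters=[0,0,1,2,0,0,2,0,2,2,0,1,1,1]
Step 8: delete so at [2, 6, 8, 13] -> counters=[0,0,0,2,0,0,1,0,1,2,0,1,1,0]
Step 9: insert tcv at [0, 1, 2, 4] -> counters=[1,1,1,2,1,0,1,0,1,2,0,1,1,0]
Step 10: insert h at [3, 7, 11, 13] -> counters=[1,1,1,3,1,0,1,1,1,2,0,2,1,1]
Step 11: insert tf at [3, 9, 11, 12] -> counters=[1,1,1,4,1,0,1,1,1,3,0,3,2,1]
Step 12: delete bu at [3, 6, 8, 9] -> counters=[1,1,1,3,1,0,0,1,0,2,0,3,2,1]
Step 13: insert tf at [3, 9, 11, 12] -> counters=[1,1,1,4,1,0,0,1,0,3,0,4,3,1]
Step 14: delete tcv at [0, 1, 2, 4] -> counters=[0,0,0,4,0,0,0,1,0,3,0,4,3,1]
Step 15: delete tf at [3, 9, 11, 12] -> counters=[0,0,0,3,0,0,0,1,0,2,0,3,2,1]
Step 16: delete h at [3, 7, 11, 13] -> counters=[0,0,0,2,0,0,0,0,0,2,0,2,2,0]
Step 17: insert h at [3, 7, 11, 13] -> counters=[0,0,0,3,0,0,0,1,0,2,0,3,2,1]
Step 18: insert h at [3, 7, 11, 13] -> counters=[0,0,0,4,0,0,0,2,0,2,0,4,2,2]
Step 19: insert bu at [3, 6, 8, 9] -> counters=[0,0,0,5,0,0,1,2,1,3,0,4,2,2]
Step 20: insert tcv at [0, 1, 2, 4] -> counters=[1,1,1,5,1,0,1,2,1,3,0,4,2,2]
Step 21: delete h at [3, 7, 11, 13] -> counters=[1,1,1,4,1,0,1,1,1,3,0,3,2,1]
Step 22: insert tf at [3, 9, 11, 12] -> counters=[1,1,1,5,1,0,1,1,1,4,0,4,3,1]
Step 23: insert so at [2, 6, 8, 13] -> counters=[1,1,2,5,1,0,2,1,2,4,0,4,3,2]
Step 24: insert tcv at [0, 1, 2, 4] -> counters=[2,2,3,5,2,0,2,1,2,4,0,4,3,2]
Step 25: insert so at [2, 6, 8, 13] -> counters=[2,2,4,5,2,0,3,1,3,4,0,4,3,3]
Step 26: insert tf at [3, 9, 11, 12] -> counters=[2,2,4,6,2,0,3,1,3,5,0,5,4,3]
Final counters=[2,2,4,6,2,0,3,1,3,5,0,5,4,3] -> counters[7]=1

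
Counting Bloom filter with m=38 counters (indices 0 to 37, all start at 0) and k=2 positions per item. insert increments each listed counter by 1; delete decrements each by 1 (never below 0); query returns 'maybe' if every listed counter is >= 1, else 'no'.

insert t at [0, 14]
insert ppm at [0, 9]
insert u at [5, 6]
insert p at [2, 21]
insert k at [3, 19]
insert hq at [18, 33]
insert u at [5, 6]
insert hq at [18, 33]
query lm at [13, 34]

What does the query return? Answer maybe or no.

Answer: no

Derivation:
Step 1: insert t at [0, 14] -> counters=[1,0,0,0,0,0,0,0,0,0,0,0,0,0,1,0,0,0,0,0,0,0,0,0,0,0,0,0,0,0,0,0,0,0,0,0,0,0]
Step 2: insert ppm at [0, 9] -> counters=[2,0,0,0,0,0,0,0,0,1,0,0,0,0,1,0,0,0,0,0,0,0,0,0,0,0,0,0,0,0,0,0,0,0,0,0,0,0]
Step 3: insert u at [5, 6] -> counters=[2,0,0,0,0,1,1,0,0,1,0,0,0,0,1,0,0,0,0,0,0,0,0,0,0,0,0,0,0,0,0,0,0,0,0,0,0,0]
Step 4: insert p at [2, 21] -> counters=[2,0,1,0,0,1,1,0,0,1,0,0,0,0,1,0,0,0,0,0,0,1,0,0,0,0,0,0,0,0,0,0,0,0,0,0,0,0]
Step 5: insert k at [3, 19] -> counters=[2,0,1,1,0,1,1,0,0,1,0,0,0,0,1,0,0,0,0,1,0,1,0,0,0,0,0,0,0,0,0,0,0,0,0,0,0,0]
Step 6: insert hq at [18, 33] -> counters=[2,0,1,1,0,1,1,0,0,1,0,0,0,0,1,0,0,0,1,1,0,1,0,0,0,0,0,0,0,0,0,0,0,1,0,0,0,0]
Step 7: insert u at [5, 6] -> counters=[2,0,1,1,0,2,2,0,0,1,0,0,0,0,1,0,0,0,1,1,0,1,0,0,0,0,0,0,0,0,0,0,0,1,0,0,0,0]
Step 8: insert hq at [18, 33] -> counters=[2,0,1,1,0,2,2,0,0,1,0,0,0,0,1,0,0,0,2,1,0,1,0,0,0,0,0,0,0,0,0,0,0,2,0,0,0,0]
Query lm: check counters[13]=0 counters[34]=0 -> no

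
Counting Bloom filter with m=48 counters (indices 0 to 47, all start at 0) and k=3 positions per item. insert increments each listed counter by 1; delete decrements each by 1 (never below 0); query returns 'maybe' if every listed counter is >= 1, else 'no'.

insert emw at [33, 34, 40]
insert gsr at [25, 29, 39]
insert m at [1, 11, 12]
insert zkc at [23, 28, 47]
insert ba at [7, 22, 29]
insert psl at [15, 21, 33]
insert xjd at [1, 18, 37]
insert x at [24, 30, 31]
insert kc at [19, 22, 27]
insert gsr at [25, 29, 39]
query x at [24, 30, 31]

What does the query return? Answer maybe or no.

Step 1: insert emw at [33, 34, 40] -> counters=[0,0,0,0,0,0,0,0,0,0,0,0,0,0,0,0,0,0,0,0,0,0,0,0,0,0,0,0,0,0,0,0,0,1,1,0,0,0,0,0,1,0,0,0,0,0,0,0]
Step 2: insert gsr at [25, 29, 39] -> counters=[0,0,0,0,0,0,0,0,0,0,0,0,0,0,0,0,0,0,0,0,0,0,0,0,0,1,0,0,0,1,0,0,0,1,1,0,0,0,0,1,1,0,0,0,0,0,0,0]
Step 3: insert m at [1, 11, 12] -> counters=[0,1,0,0,0,0,0,0,0,0,0,1,1,0,0,0,0,0,0,0,0,0,0,0,0,1,0,0,0,1,0,0,0,1,1,0,0,0,0,1,1,0,0,0,0,0,0,0]
Step 4: insert zkc at [23, 28, 47] -> counters=[0,1,0,0,0,0,0,0,0,0,0,1,1,0,0,0,0,0,0,0,0,0,0,1,0,1,0,0,1,1,0,0,0,1,1,0,0,0,0,1,1,0,0,0,0,0,0,1]
Step 5: insert ba at [7, 22, 29] -> counters=[0,1,0,0,0,0,0,1,0,0,0,1,1,0,0,0,0,0,0,0,0,0,1,1,0,1,0,0,1,2,0,0,0,1,1,0,0,0,0,1,1,0,0,0,0,0,0,1]
Step 6: insert psl at [15, 21, 33] -> counters=[0,1,0,0,0,0,0,1,0,0,0,1,1,0,0,1,0,0,0,0,0,1,1,1,0,1,0,0,1,2,0,0,0,2,1,0,0,0,0,1,1,0,0,0,0,0,0,1]
Step 7: insert xjd at [1, 18, 37] -> counters=[0,2,0,0,0,0,0,1,0,0,0,1,1,0,0,1,0,0,1,0,0,1,1,1,0,1,0,0,1,2,0,0,0,2,1,0,0,1,0,1,1,0,0,0,0,0,0,1]
Step 8: insert x at [24, 30, 31] -> counters=[0,2,0,0,0,0,0,1,0,0,0,1,1,0,0,1,0,0,1,0,0,1,1,1,1,1,0,0,1,2,1,1,0,2,1,0,0,1,0,1,1,0,0,0,0,0,0,1]
Step 9: insert kc at [19, 22, 27] -> counters=[0,2,0,0,0,0,0,1,0,0,0,1,1,0,0,1,0,0,1,1,0,1,2,1,1,1,0,1,1,2,1,1,0,2,1,0,0,1,0,1,1,0,0,0,0,0,0,1]
Step 10: insert gsr at [25, 29, 39] -> counters=[0,2,0,0,0,0,0,1,0,0,0,1,1,0,0,1,0,0,1,1,0,1,2,1,1,2,0,1,1,3,1,1,0,2,1,0,0,1,0,2,1,0,0,0,0,0,0,1]
Query x: check counters[24]=1 counters[30]=1 counters[31]=1 -> maybe

Answer: maybe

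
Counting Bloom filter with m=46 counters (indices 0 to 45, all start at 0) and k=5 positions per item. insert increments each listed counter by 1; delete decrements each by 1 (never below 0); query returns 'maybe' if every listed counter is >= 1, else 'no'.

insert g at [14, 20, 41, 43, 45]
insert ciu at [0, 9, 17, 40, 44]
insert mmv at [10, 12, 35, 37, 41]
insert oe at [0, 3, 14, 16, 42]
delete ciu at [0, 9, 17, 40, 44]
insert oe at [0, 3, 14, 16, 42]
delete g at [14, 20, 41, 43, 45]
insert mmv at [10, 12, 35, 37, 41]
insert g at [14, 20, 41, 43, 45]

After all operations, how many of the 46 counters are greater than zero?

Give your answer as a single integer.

Answer: 13

Derivation:
Step 1: insert g at [14, 20, 41, 43, 45] -> counters=[0,0,0,0,0,0,0,0,0,0,0,0,0,0,1,0,0,0,0,0,1,0,0,0,0,0,0,0,0,0,0,0,0,0,0,0,0,0,0,0,0,1,0,1,0,1]
Step 2: insert ciu at [0, 9, 17, 40, 44] -> counters=[1,0,0,0,0,0,0,0,0,1,0,0,0,0,1,0,0,1,0,0,1,0,0,0,0,0,0,0,0,0,0,0,0,0,0,0,0,0,0,0,1,1,0,1,1,1]
Step 3: insert mmv at [10, 12, 35, 37, 41] -> counters=[1,0,0,0,0,0,0,0,0,1,1,0,1,0,1,0,0,1,0,0,1,0,0,0,0,0,0,0,0,0,0,0,0,0,0,1,0,1,0,0,1,2,0,1,1,1]
Step 4: insert oe at [0, 3, 14, 16, 42] -> counters=[2,0,0,1,0,0,0,0,0,1,1,0,1,0,2,0,1,1,0,0,1,0,0,0,0,0,0,0,0,0,0,0,0,0,0,1,0,1,0,0,1,2,1,1,1,1]
Step 5: delete ciu at [0, 9, 17, 40, 44] -> counters=[1,0,0,1,0,0,0,0,0,0,1,0,1,0,2,0,1,0,0,0,1,0,0,0,0,0,0,0,0,0,0,0,0,0,0,1,0,1,0,0,0,2,1,1,0,1]
Step 6: insert oe at [0, 3, 14, 16, 42] -> counters=[2,0,0,2,0,0,0,0,0,0,1,0,1,0,3,0,2,0,0,0,1,0,0,0,0,0,0,0,0,0,0,0,0,0,0,1,0,1,0,0,0,2,2,1,0,1]
Step 7: delete g at [14, 20, 41, 43, 45] -> counters=[2,0,0,2,0,0,0,0,0,0,1,0,1,0,2,0,2,0,0,0,0,0,0,0,0,0,0,0,0,0,0,0,0,0,0,1,0,1,0,0,0,1,2,0,0,0]
Step 8: insert mmv at [10, 12, 35, 37, 41] -> counters=[2,0,0,2,0,0,0,0,0,0,2,0,2,0,2,0,2,0,0,0,0,0,0,0,0,0,0,0,0,0,0,0,0,0,0,2,0,2,0,0,0,2,2,0,0,0]
Step 9: insert g at [14, 20, 41, 43, 45] -> counters=[2,0,0,2,0,0,0,0,0,0,2,0,2,0,3,0,2,0,0,0,1,0,0,0,0,0,0,0,0,0,0,0,0,0,0,2,0,2,0,0,0,3,2,1,0,1]
Final counters=[2,0,0,2,0,0,0,0,0,0,2,0,2,0,3,0,2,0,0,0,1,0,0,0,0,0,0,0,0,0,0,0,0,0,0,2,0,2,0,0,0,3,2,1,0,1] -> 13 nonzero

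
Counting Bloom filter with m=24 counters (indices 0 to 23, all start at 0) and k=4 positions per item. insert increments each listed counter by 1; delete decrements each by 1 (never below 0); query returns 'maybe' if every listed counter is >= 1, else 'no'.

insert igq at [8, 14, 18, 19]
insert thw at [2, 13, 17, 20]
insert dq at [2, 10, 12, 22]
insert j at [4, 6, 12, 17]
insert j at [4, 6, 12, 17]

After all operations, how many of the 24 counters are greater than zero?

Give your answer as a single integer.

Step 1: insert igq at [8, 14, 18, 19] -> counters=[0,0,0,0,0,0,0,0,1,0,0,0,0,0,1,0,0,0,1,1,0,0,0,0]
Step 2: insert thw at [2, 13, 17, 20] -> counters=[0,0,1,0,0,0,0,0,1,0,0,0,0,1,1,0,0,1,1,1,1,0,0,0]
Step 3: insert dq at [2, 10, 12, 22] -> counters=[0,0,2,0,0,0,0,0,1,0,1,0,1,1,1,0,0,1,1,1,1,0,1,0]
Step 4: insert j at [4, 6, 12, 17] -> counters=[0,0,2,0,1,0,1,0,1,0,1,0,2,1,1,0,0,2,1,1,1,0,1,0]
Step 5: insert j at [4, 6, 12, 17] -> counters=[0,0,2,0,2,0,2,0,1,0,1,0,3,1,1,0,0,3,1,1,1,0,1,0]
Final counters=[0,0,2,0,2,0,2,0,1,0,1,0,3,1,1,0,0,3,1,1,1,0,1,0] -> 13 nonzero

Answer: 13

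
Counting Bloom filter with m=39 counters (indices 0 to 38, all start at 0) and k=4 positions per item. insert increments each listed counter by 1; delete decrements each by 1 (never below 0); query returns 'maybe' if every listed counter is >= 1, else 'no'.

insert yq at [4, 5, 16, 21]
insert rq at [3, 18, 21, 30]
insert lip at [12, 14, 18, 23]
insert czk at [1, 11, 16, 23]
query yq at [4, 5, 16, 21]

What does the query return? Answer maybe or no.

Step 1: insert yq at [4, 5, 16, 21] -> counters=[0,0,0,0,1,1,0,0,0,0,0,0,0,0,0,0,1,0,0,0,0,1,0,0,0,0,0,0,0,0,0,0,0,0,0,0,0,0,0]
Step 2: insert rq at [3, 18, 21, 30] -> counters=[0,0,0,1,1,1,0,0,0,0,0,0,0,0,0,0,1,0,1,0,0,2,0,0,0,0,0,0,0,0,1,0,0,0,0,0,0,0,0]
Step 3: insert lip at [12, 14, 18, 23] -> counters=[0,0,0,1,1,1,0,0,0,0,0,0,1,0,1,0,1,0,2,0,0,2,0,1,0,0,0,0,0,0,1,0,0,0,0,0,0,0,0]
Step 4: insert czk at [1, 11, 16, 23] -> counters=[0,1,0,1,1,1,0,0,0,0,0,1,1,0,1,0,2,0,2,0,0,2,0,2,0,0,0,0,0,0,1,0,0,0,0,0,0,0,0]
Query yq: check counters[4]=1 counters[5]=1 counters[16]=2 counters[21]=2 -> maybe

Answer: maybe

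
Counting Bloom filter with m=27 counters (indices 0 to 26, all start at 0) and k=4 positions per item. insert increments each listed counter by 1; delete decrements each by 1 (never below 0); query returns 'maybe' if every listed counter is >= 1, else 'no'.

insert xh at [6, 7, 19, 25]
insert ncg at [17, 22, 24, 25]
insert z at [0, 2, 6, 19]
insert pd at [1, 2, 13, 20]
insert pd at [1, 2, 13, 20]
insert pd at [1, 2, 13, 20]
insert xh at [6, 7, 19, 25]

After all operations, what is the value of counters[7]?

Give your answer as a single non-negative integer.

Answer: 2

Derivation:
Step 1: insert xh at [6, 7, 19, 25] -> counters=[0,0,0,0,0,0,1,1,0,0,0,0,0,0,0,0,0,0,0,1,0,0,0,0,0,1,0]
Step 2: insert ncg at [17, 22, 24, 25] -> counters=[0,0,0,0,0,0,1,1,0,0,0,0,0,0,0,0,0,1,0,1,0,0,1,0,1,2,0]
Step 3: insert z at [0, 2, 6, 19] -> counters=[1,0,1,0,0,0,2,1,0,0,0,0,0,0,0,0,0,1,0,2,0,0,1,0,1,2,0]
Step 4: insert pd at [1, 2, 13, 20] -> counters=[1,1,2,0,0,0,2,1,0,0,0,0,0,1,0,0,0,1,0,2,1,0,1,0,1,2,0]
Step 5: insert pd at [1, 2, 13, 20] -> counters=[1,2,3,0,0,0,2,1,0,0,0,0,0,2,0,0,0,1,0,2,2,0,1,0,1,2,0]
Step 6: insert pd at [1, 2, 13, 20] -> counters=[1,3,4,0,0,0,2,1,0,0,0,0,0,3,0,0,0,1,0,2,3,0,1,0,1,2,0]
Step 7: insert xh at [6, 7, 19, 25] -> counters=[1,3,4,0,0,0,3,2,0,0,0,0,0,3,0,0,0,1,0,3,3,0,1,0,1,3,0]
Final counters=[1,3,4,0,0,0,3,2,0,0,0,0,0,3,0,0,0,1,0,3,3,0,1,0,1,3,0] -> counters[7]=2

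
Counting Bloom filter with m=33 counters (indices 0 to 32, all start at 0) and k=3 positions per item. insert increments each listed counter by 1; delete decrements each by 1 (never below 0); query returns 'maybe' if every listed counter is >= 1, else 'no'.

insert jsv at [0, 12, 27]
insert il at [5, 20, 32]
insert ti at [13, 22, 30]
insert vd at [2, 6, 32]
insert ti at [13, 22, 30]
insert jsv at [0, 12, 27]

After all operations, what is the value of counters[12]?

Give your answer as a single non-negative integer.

Step 1: insert jsv at [0, 12, 27] -> counters=[1,0,0,0,0,0,0,0,0,0,0,0,1,0,0,0,0,0,0,0,0,0,0,0,0,0,0,1,0,0,0,0,0]
Step 2: insert il at [5, 20, 32] -> counters=[1,0,0,0,0,1,0,0,0,0,0,0,1,0,0,0,0,0,0,0,1,0,0,0,0,0,0,1,0,0,0,0,1]
Step 3: insert ti at [13, 22, 30] -> counters=[1,0,0,0,0,1,0,0,0,0,0,0,1,1,0,0,0,0,0,0,1,0,1,0,0,0,0,1,0,0,1,0,1]
Step 4: insert vd at [2, 6, 32] -> counters=[1,0,1,0,0,1,1,0,0,0,0,0,1,1,0,0,0,0,0,0,1,0,1,0,0,0,0,1,0,0,1,0,2]
Step 5: insert ti at [13, 22, 30] -> counters=[1,0,1,0,0,1,1,0,0,0,0,0,1,2,0,0,0,0,0,0,1,0,2,0,0,0,0,1,0,0,2,0,2]
Step 6: insert jsv at [0, 12, 27] -> counters=[2,0,1,0,0,1,1,0,0,0,0,0,2,2,0,0,0,0,0,0,1,0,2,0,0,0,0,2,0,0,2,0,2]
Final counters=[2,0,1,0,0,1,1,0,0,0,0,0,2,2,0,0,0,0,0,0,1,0,2,0,0,0,0,2,0,0,2,0,2] -> counters[12]=2

Answer: 2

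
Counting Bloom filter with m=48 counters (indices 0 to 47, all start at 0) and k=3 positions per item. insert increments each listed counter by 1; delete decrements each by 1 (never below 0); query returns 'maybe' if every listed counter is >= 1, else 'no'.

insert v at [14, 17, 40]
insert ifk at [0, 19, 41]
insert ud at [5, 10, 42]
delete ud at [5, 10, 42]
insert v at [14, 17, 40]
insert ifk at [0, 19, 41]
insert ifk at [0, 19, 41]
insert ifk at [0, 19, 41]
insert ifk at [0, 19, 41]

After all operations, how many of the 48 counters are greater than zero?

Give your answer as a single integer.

Answer: 6

Derivation:
Step 1: insert v at [14, 17, 40] -> counters=[0,0,0,0,0,0,0,0,0,0,0,0,0,0,1,0,0,1,0,0,0,0,0,0,0,0,0,0,0,0,0,0,0,0,0,0,0,0,0,0,1,0,0,0,0,0,0,0]
Step 2: insert ifk at [0, 19, 41] -> counters=[1,0,0,0,0,0,0,0,0,0,0,0,0,0,1,0,0,1,0,1,0,0,0,0,0,0,0,0,0,0,0,0,0,0,0,0,0,0,0,0,1,1,0,0,0,0,0,0]
Step 3: insert ud at [5, 10, 42] -> counters=[1,0,0,0,0,1,0,0,0,0,1,0,0,0,1,0,0,1,0,1,0,0,0,0,0,0,0,0,0,0,0,0,0,0,0,0,0,0,0,0,1,1,1,0,0,0,0,0]
Step 4: delete ud at [5, 10, 42] -> counters=[1,0,0,0,0,0,0,0,0,0,0,0,0,0,1,0,0,1,0,1,0,0,0,0,0,0,0,0,0,0,0,0,0,0,0,0,0,0,0,0,1,1,0,0,0,0,0,0]
Step 5: insert v at [14, 17, 40] -> counters=[1,0,0,0,0,0,0,0,0,0,0,0,0,0,2,0,0,2,0,1,0,0,0,0,0,0,0,0,0,0,0,0,0,0,0,0,0,0,0,0,2,1,0,0,0,0,0,0]
Step 6: insert ifk at [0, 19, 41] -> counters=[2,0,0,0,0,0,0,0,0,0,0,0,0,0,2,0,0,2,0,2,0,0,0,0,0,0,0,0,0,0,0,0,0,0,0,0,0,0,0,0,2,2,0,0,0,0,0,0]
Step 7: insert ifk at [0, 19, 41] -> counters=[3,0,0,0,0,0,0,0,0,0,0,0,0,0,2,0,0,2,0,3,0,0,0,0,0,0,0,0,0,0,0,0,0,0,0,0,0,0,0,0,2,3,0,0,0,0,0,0]
Step 8: insert ifk at [0, 19, 41] -> counters=[4,0,0,0,0,0,0,0,0,0,0,0,0,0,2,0,0,2,0,4,0,0,0,0,0,0,0,0,0,0,0,0,0,0,0,0,0,0,0,0,2,4,0,0,0,0,0,0]
Step 9: insert ifk at [0, 19, 41] -> counters=[5,0,0,0,0,0,0,0,0,0,0,0,0,0,2,0,0,2,0,5,0,0,0,0,0,0,0,0,0,0,0,0,0,0,0,0,0,0,0,0,2,5,0,0,0,0,0,0]
Final counters=[5,0,0,0,0,0,0,0,0,0,0,0,0,0,2,0,0,2,0,5,0,0,0,0,0,0,0,0,0,0,0,0,0,0,0,0,0,0,0,0,2,5,0,0,0,0,0,0] -> 6 nonzero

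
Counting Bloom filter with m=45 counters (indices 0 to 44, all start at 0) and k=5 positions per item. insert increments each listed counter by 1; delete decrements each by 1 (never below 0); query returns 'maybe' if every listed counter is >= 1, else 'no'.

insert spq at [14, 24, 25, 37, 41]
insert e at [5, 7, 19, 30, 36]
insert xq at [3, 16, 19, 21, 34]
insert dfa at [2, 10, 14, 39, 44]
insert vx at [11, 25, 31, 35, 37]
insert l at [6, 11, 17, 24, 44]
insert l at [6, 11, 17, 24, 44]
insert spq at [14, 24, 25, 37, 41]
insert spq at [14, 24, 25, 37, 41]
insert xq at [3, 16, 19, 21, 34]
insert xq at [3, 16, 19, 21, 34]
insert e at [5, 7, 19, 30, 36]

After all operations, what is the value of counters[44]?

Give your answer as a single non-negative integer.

Answer: 3

Derivation:
Step 1: insert spq at [14, 24, 25, 37, 41] -> counters=[0,0,0,0,0,0,0,0,0,0,0,0,0,0,1,0,0,0,0,0,0,0,0,0,1,1,0,0,0,0,0,0,0,0,0,0,0,1,0,0,0,1,0,0,0]
Step 2: insert e at [5, 7, 19, 30, 36] -> counters=[0,0,0,0,0,1,0,1,0,0,0,0,0,0,1,0,0,0,0,1,0,0,0,0,1,1,0,0,0,0,1,0,0,0,0,0,1,1,0,0,0,1,0,0,0]
Step 3: insert xq at [3, 16, 19, 21, 34] -> counters=[0,0,0,1,0,1,0,1,0,0,0,0,0,0,1,0,1,0,0,2,0,1,0,0,1,1,0,0,0,0,1,0,0,0,1,0,1,1,0,0,0,1,0,0,0]
Step 4: insert dfa at [2, 10, 14, 39, 44] -> counters=[0,0,1,1,0,1,0,1,0,0,1,0,0,0,2,0,1,0,0,2,0,1,0,0,1,1,0,0,0,0,1,0,0,0,1,0,1,1,0,1,0,1,0,0,1]
Step 5: insert vx at [11, 25, 31, 35, 37] -> counters=[0,0,1,1,0,1,0,1,0,0,1,1,0,0,2,0,1,0,0,2,0,1,0,0,1,2,0,0,0,0,1,1,0,0,1,1,1,2,0,1,0,1,0,0,1]
Step 6: insert l at [6, 11, 17, 24, 44] -> counters=[0,0,1,1,0,1,1,1,0,0,1,2,0,0,2,0,1,1,0,2,0,1,0,0,2,2,0,0,0,0,1,1,0,0,1,1,1,2,0,1,0,1,0,0,2]
Step 7: insert l at [6, 11, 17, 24, 44] -> counters=[0,0,1,1,0,1,2,1,0,0,1,3,0,0,2,0,1,2,0,2,0,1,0,0,3,2,0,0,0,0,1,1,0,0,1,1,1,2,0,1,0,1,0,0,3]
Step 8: insert spq at [14, 24, 25, 37, 41] -> counters=[0,0,1,1,0,1,2,1,0,0,1,3,0,0,3,0,1,2,0,2,0,1,0,0,4,3,0,0,0,0,1,1,0,0,1,1,1,3,0,1,0,2,0,0,3]
Step 9: insert spq at [14, 24, 25, 37, 41] -> counters=[0,0,1,1,0,1,2,1,0,0,1,3,0,0,4,0,1,2,0,2,0,1,0,0,5,4,0,0,0,0,1,1,0,0,1,1,1,4,0,1,0,3,0,0,3]
Step 10: insert xq at [3, 16, 19, 21, 34] -> counters=[0,0,1,2,0,1,2,1,0,0,1,3,0,0,4,0,2,2,0,3,0,2,0,0,5,4,0,0,0,0,1,1,0,0,2,1,1,4,0,1,0,3,0,0,3]
Step 11: insert xq at [3, 16, 19, 21, 34] -> counters=[0,0,1,3,0,1,2,1,0,0,1,3,0,0,4,0,3,2,0,4,0,3,0,0,5,4,0,0,0,0,1,1,0,0,3,1,1,4,0,1,0,3,0,0,3]
Step 12: insert e at [5, 7, 19, 30, 36] -> counters=[0,0,1,3,0,2,2,2,0,0,1,3,0,0,4,0,3,2,0,5,0,3,0,0,5,4,0,0,0,0,2,1,0,0,3,1,2,4,0,1,0,3,0,0,3]
Final counters=[0,0,1,3,0,2,2,2,0,0,1,3,0,0,4,0,3,2,0,5,0,3,0,0,5,4,0,0,0,0,2,1,0,0,3,1,2,4,0,1,0,3,0,0,3] -> counters[44]=3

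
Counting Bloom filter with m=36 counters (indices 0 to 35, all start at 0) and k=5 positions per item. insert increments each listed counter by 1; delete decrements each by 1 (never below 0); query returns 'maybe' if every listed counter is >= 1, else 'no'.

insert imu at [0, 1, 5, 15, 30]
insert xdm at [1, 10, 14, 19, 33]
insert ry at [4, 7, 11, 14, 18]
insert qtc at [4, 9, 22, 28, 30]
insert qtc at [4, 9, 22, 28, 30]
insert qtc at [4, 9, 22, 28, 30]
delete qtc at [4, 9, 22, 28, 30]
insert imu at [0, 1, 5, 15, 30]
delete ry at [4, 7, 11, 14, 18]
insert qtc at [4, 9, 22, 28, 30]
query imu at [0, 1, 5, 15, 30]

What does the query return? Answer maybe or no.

Step 1: insert imu at [0, 1, 5, 15, 30] -> counters=[1,1,0,0,0,1,0,0,0,0,0,0,0,0,0,1,0,0,0,0,0,0,0,0,0,0,0,0,0,0,1,0,0,0,0,0]
Step 2: insert xdm at [1, 10, 14, 19, 33] -> counters=[1,2,0,0,0,1,0,0,0,0,1,0,0,0,1,1,0,0,0,1,0,0,0,0,0,0,0,0,0,0,1,0,0,1,0,0]
Step 3: insert ry at [4, 7, 11, 14, 18] -> counters=[1,2,0,0,1,1,0,1,0,0,1,1,0,0,2,1,0,0,1,1,0,0,0,0,0,0,0,0,0,0,1,0,0,1,0,0]
Step 4: insert qtc at [4, 9, 22, 28, 30] -> counters=[1,2,0,0,2,1,0,1,0,1,1,1,0,0,2,1,0,0,1,1,0,0,1,0,0,0,0,0,1,0,2,0,0,1,0,0]
Step 5: insert qtc at [4, 9, 22, 28, 30] -> counters=[1,2,0,0,3,1,0,1,0,2,1,1,0,0,2,1,0,0,1,1,0,0,2,0,0,0,0,0,2,0,3,0,0,1,0,0]
Step 6: insert qtc at [4, 9, 22, 28, 30] -> counters=[1,2,0,0,4,1,0,1,0,3,1,1,0,0,2,1,0,0,1,1,0,0,3,0,0,0,0,0,3,0,4,0,0,1,0,0]
Step 7: delete qtc at [4, 9, 22, 28, 30] -> counters=[1,2,0,0,3,1,0,1,0,2,1,1,0,0,2,1,0,0,1,1,0,0,2,0,0,0,0,0,2,0,3,0,0,1,0,0]
Step 8: insert imu at [0, 1, 5, 15, 30] -> counters=[2,3,0,0,3,2,0,1,0,2,1,1,0,0,2,2,0,0,1,1,0,0,2,0,0,0,0,0,2,0,4,0,0,1,0,0]
Step 9: delete ry at [4, 7, 11, 14, 18] -> counters=[2,3,0,0,2,2,0,0,0,2,1,0,0,0,1,2,0,0,0,1,0,0,2,0,0,0,0,0,2,0,4,0,0,1,0,0]
Step 10: insert qtc at [4, 9, 22, 28, 30] -> counters=[2,3,0,0,3,2,0,0,0,3,1,0,0,0,1,2,0,0,0,1,0,0,3,0,0,0,0,0,3,0,5,0,0,1,0,0]
Query imu: check counters[0]=2 counters[1]=3 counters[5]=2 counters[15]=2 counters[30]=5 -> maybe

Answer: maybe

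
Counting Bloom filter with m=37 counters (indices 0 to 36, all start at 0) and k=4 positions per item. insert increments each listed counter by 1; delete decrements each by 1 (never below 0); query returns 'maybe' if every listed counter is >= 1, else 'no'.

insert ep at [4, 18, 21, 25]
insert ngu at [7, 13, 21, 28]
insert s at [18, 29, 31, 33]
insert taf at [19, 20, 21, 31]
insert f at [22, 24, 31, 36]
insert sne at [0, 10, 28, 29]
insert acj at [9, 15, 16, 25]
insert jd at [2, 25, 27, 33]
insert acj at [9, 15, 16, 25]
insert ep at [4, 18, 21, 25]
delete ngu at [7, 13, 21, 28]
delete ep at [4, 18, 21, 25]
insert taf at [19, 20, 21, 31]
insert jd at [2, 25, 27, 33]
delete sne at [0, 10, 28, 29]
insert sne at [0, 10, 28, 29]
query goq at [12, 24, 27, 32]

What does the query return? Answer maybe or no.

Answer: no

Derivation:
Step 1: insert ep at [4, 18, 21, 25] -> counters=[0,0,0,0,1,0,0,0,0,0,0,0,0,0,0,0,0,0,1,0,0,1,0,0,0,1,0,0,0,0,0,0,0,0,0,0,0]
Step 2: insert ngu at [7, 13, 21, 28] -> counters=[0,0,0,0,1,0,0,1,0,0,0,0,0,1,0,0,0,0,1,0,0,2,0,0,0,1,0,0,1,0,0,0,0,0,0,0,0]
Step 3: insert s at [18, 29, 31, 33] -> counters=[0,0,0,0,1,0,0,1,0,0,0,0,0,1,0,0,0,0,2,0,0,2,0,0,0,1,0,0,1,1,0,1,0,1,0,0,0]
Step 4: insert taf at [19, 20, 21, 31] -> counters=[0,0,0,0,1,0,0,1,0,0,0,0,0,1,0,0,0,0,2,1,1,3,0,0,0,1,0,0,1,1,0,2,0,1,0,0,0]
Step 5: insert f at [22, 24, 31, 36] -> counters=[0,0,0,0,1,0,0,1,0,0,0,0,0,1,0,0,0,0,2,1,1,3,1,0,1,1,0,0,1,1,0,3,0,1,0,0,1]
Step 6: insert sne at [0, 10, 28, 29] -> counters=[1,0,0,0,1,0,0,1,0,0,1,0,0,1,0,0,0,0,2,1,1,3,1,0,1,1,0,0,2,2,0,3,0,1,0,0,1]
Step 7: insert acj at [9, 15, 16, 25] -> counters=[1,0,0,0,1,0,0,1,0,1,1,0,0,1,0,1,1,0,2,1,1,3,1,0,1,2,0,0,2,2,0,3,0,1,0,0,1]
Step 8: insert jd at [2, 25, 27, 33] -> counters=[1,0,1,0,1,0,0,1,0,1,1,0,0,1,0,1,1,0,2,1,1,3,1,0,1,3,0,1,2,2,0,3,0,2,0,0,1]
Step 9: insert acj at [9, 15, 16, 25] -> counters=[1,0,1,0,1,0,0,1,0,2,1,0,0,1,0,2,2,0,2,1,1,3,1,0,1,4,0,1,2,2,0,3,0,2,0,0,1]
Step 10: insert ep at [4, 18, 21, 25] -> counters=[1,0,1,0,2,0,0,1,0,2,1,0,0,1,0,2,2,0,3,1,1,4,1,0,1,5,0,1,2,2,0,3,0,2,0,0,1]
Step 11: delete ngu at [7, 13, 21, 28] -> counters=[1,0,1,0,2,0,0,0,0,2,1,0,0,0,0,2,2,0,3,1,1,3,1,0,1,5,0,1,1,2,0,3,0,2,0,0,1]
Step 12: delete ep at [4, 18, 21, 25] -> counters=[1,0,1,0,1,0,0,0,0,2,1,0,0,0,0,2,2,0,2,1,1,2,1,0,1,4,0,1,1,2,0,3,0,2,0,0,1]
Step 13: insert taf at [19, 20, 21, 31] -> counters=[1,0,1,0,1,0,0,0,0,2,1,0,0,0,0,2,2,0,2,2,2,3,1,0,1,4,0,1,1,2,0,4,0,2,0,0,1]
Step 14: insert jd at [2, 25, 27, 33] -> counters=[1,0,2,0,1,0,0,0,0,2,1,0,0,0,0,2,2,0,2,2,2,3,1,0,1,5,0,2,1,2,0,4,0,3,0,0,1]
Step 15: delete sne at [0, 10, 28, 29] -> counters=[0,0,2,0,1,0,0,0,0,2,0,0,0,0,0,2,2,0,2,2,2,3,1,0,1,5,0,2,0,1,0,4,0,3,0,0,1]
Step 16: insert sne at [0, 10, 28, 29] -> counters=[1,0,2,0,1,0,0,0,0,2,1,0,0,0,0,2,2,0,2,2,2,3,1,0,1,5,0,2,1,2,0,4,0,3,0,0,1]
Query goq: check counters[12]=0 counters[24]=1 counters[27]=2 counters[32]=0 -> no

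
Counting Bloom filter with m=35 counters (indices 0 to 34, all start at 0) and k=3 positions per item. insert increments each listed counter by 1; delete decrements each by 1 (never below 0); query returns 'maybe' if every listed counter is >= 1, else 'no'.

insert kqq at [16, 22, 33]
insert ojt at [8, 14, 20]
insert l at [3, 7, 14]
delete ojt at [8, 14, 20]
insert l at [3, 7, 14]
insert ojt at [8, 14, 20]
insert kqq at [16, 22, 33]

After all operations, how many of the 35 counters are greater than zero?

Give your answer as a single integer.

Answer: 8

Derivation:
Step 1: insert kqq at [16, 22, 33] -> counters=[0,0,0,0,0,0,0,0,0,0,0,0,0,0,0,0,1,0,0,0,0,0,1,0,0,0,0,0,0,0,0,0,0,1,0]
Step 2: insert ojt at [8, 14, 20] -> counters=[0,0,0,0,0,0,0,0,1,0,0,0,0,0,1,0,1,0,0,0,1,0,1,0,0,0,0,0,0,0,0,0,0,1,0]
Step 3: insert l at [3, 7, 14] -> counters=[0,0,0,1,0,0,0,1,1,0,0,0,0,0,2,0,1,0,0,0,1,0,1,0,0,0,0,0,0,0,0,0,0,1,0]
Step 4: delete ojt at [8, 14, 20] -> counters=[0,0,0,1,0,0,0,1,0,0,0,0,0,0,1,0,1,0,0,0,0,0,1,0,0,0,0,0,0,0,0,0,0,1,0]
Step 5: insert l at [3, 7, 14] -> counters=[0,0,0,2,0,0,0,2,0,0,0,0,0,0,2,0,1,0,0,0,0,0,1,0,0,0,0,0,0,0,0,0,0,1,0]
Step 6: insert ojt at [8, 14, 20] -> counters=[0,0,0,2,0,0,0,2,1,0,0,0,0,0,3,0,1,0,0,0,1,0,1,0,0,0,0,0,0,0,0,0,0,1,0]
Step 7: insert kqq at [16, 22, 33] -> counters=[0,0,0,2,0,0,0,2,1,0,0,0,0,0,3,0,2,0,0,0,1,0,2,0,0,0,0,0,0,0,0,0,0,2,0]
Final counters=[0,0,0,2,0,0,0,2,1,0,0,0,0,0,3,0,2,0,0,0,1,0,2,0,0,0,0,0,0,0,0,0,0,2,0] -> 8 nonzero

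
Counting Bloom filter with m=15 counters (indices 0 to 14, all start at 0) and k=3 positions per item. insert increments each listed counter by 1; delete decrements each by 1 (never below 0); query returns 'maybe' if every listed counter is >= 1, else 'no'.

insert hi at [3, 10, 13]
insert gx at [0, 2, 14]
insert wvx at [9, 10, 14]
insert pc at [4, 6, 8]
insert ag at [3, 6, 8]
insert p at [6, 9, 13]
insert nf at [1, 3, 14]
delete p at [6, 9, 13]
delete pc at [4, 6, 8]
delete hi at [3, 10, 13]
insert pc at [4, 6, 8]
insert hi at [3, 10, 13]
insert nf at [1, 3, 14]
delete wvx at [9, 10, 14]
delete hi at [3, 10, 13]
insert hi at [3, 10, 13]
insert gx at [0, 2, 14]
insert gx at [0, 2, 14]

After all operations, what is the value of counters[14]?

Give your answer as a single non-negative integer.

Step 1: insert hi at [3, 10, 13] -> counters=[0,0,0,1,0,0,0,0,0,0,1,0,0,1,0]
Step 2: insert gx at [0, 2, 14] -> counters=[1,0,1,1,0,0,0,0,0,0,1,0,0,1,1]
Step 3: insert wvx at [9, 10, 14] -> counters=[1,0,1,1,0,0,0,0,0,1,2,0,0,1,2]
Step 4: insert pc at [4, 6, 8] -> counters=[1,0,1,1,1,0,1,0,1,1,2,0,0,1,2]
Step 5: insert ag at [3, 6, 8] -> counters=[1,0,1,2,1,0,2,0,2,1,2,0,0,1,2]
Step 6: insert p at [6, 9, 13] -> counters=[1,0,1,2,1,0,3,0,2,2,2,0,0,2,2]
Step 7: insert nf at [1, 3, 14] -> counters=[1,1,1,3,1,0,3,0,2,2,2,0,0,2,3]
Step 8: delete p at [6, 9, 13] -> counters=[1,1,1,3,1,0,2,0,2,1,2,0,0,1,3]
Step 9: delete pc at [4, 6, 8] -> counters=[1,1,1,3,0,0,1,0,1,1,2,0,0,1,3]
Step 10: delete hi at [3, 10, 13] -> counters=[1,1,1,2,0,0,1,0,1,1,1,0,0,0,3]
Step 11: insert pc at [4, 6, 8] -> counters=[1,1,1,2,1,0,2,0,2,1,1,0,0,0,3]
Step 12: insert hi at [3, 10, 13] -> counters=[1,1,1,3,1,0,2,0,2,1,2,0,0,1,3]
Step 13: insert nf at [1, 3, 14] -> counters=[1,2,1,4,1,0,2,0,2,1,2,0,0,1,4]
Step 14: delete wvx at [9, 10, 14] -> counters=[1,2,1,4,1,0,2,0,2,0,1,0,0,1,3]
Step 15: delete hi at [3, 10, 13] -> counters=[1,2,1,3,1,0,2,0,2,0,0,0,0,0,3]
Step 16: insert hi at [3, 10, 13] -> counters=[1,2,1,4,1,0,2,0,2,0,1,0,0,1,3]
Step 17: insert gx at [0, 2, 14] -> counters=[2,2,2,4,1,0,2,0,2,0,1,0,0,1,4]
Step 18: insert gx at [0, 2, 14] -> counters=[3,2,3,4,1,0,2,0,2,0,1,0,0,1,5]
Final counters=[3,2,3,4,1,0,2,0,2,0,1,0,0,1,5] -> counters[14]=5

Answer: 5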